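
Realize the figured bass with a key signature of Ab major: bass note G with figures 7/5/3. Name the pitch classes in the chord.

G, Bb, Db, F

A third above G in this key is Bb.
A fifth above G in this key is Db.
A seventh above G in this key is F.
Together with the bass G, this spells G half-diminished seventh in root position.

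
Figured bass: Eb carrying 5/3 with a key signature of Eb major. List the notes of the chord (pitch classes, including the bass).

Eb, G, Bb

A third above Eb in this key is G.
A fifth above Eb in this key is Bb.
Together with the bass Eb, this spells Eb major in root position.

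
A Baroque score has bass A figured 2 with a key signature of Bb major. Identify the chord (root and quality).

The figures 2 indicate a seventh chord in third inversion.
In third inversion the root lies a second above the bass: a second above A in Bb major is Bb.
The chord tones are A, Bb, D, F, giving Bb major seventh.

Bb major seventh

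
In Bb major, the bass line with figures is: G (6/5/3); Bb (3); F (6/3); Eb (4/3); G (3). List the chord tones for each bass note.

G (6/5/3): G, Bb, D, Eb.
Bb (5/3): Bb, D, F.
F (6/3): F, A, D.
Eb (6/4/3): Eb, G, A, C.
G (5/3): G, Bb, D.

G, Bb, D, Eb | Bb, D, F | F, A, D | Eb, G, A, C | G, Bb, D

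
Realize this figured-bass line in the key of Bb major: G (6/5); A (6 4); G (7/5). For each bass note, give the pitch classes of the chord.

G (6/5/3): G, Bb, D, Eb.
A (6/4): A, D, F.
G (7/5/3): G, Bb, D, F.

G, Bb, D, Eb | A, D, F | G, Bb, D, F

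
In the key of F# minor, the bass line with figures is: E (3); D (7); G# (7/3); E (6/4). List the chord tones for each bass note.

E, G#, B | D, F#, A, C# | G#, B, D, F# | E, A, C#

E (5/3): E, G#, B.
D (7/5/3): D, F#, A, C#.
G# (7/5/3): G#, B, D, F#.
E (6/4): E, A, C#.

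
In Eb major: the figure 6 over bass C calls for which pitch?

Counting 5 letter steps above C lands on A; in Eb major, that letter is Ab.

Ab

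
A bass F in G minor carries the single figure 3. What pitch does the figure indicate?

A

Counting 2 letter steps above F lands on A; in G minor, that letter is A.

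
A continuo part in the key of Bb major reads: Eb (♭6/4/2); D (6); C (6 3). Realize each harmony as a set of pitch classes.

Eb (b6/4/2): Eb, F, A, Cb.
D (6/3): D, F, Bb.
C (6/3): C, Eb, A.

Eb, F, A, Cb | D, F, Bb | C, Eb, A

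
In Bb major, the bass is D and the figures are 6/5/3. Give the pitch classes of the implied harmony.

A third above D in this key is F.
A fifth above D in this key is A.
A sixth above D in this key is Bb.
Together with the bass D, this spells Bb major seventh in first inversion.

D, F, A, Bb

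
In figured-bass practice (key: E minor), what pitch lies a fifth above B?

F#

Counting 4 letter steps above B lands on F; in E minor, that letter is F#.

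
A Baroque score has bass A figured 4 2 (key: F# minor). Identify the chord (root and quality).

The figures 4 2 indicate a seventh chord in third inversion.
In third inversion the root lies a second above the bass: a second above A in F# minor is B.
The chord tones are A, B, D, F#, giving B minor seventh.

B minor seventh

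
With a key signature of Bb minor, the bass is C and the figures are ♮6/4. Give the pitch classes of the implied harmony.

A fourth above C in this key is F.
A sixth above C in this key is Ab, made natural (A) by the ♮ figure.
Together with the bass C, this spells F major in second inversion.

C, F, A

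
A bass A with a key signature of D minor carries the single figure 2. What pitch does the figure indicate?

Bb

Counting 1 letter step above A lands on B; in D minor, that letter is Bb.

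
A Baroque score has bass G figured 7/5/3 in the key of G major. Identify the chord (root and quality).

G major seventh

The figures 7/5/3 indicate a seventh chord in root position.
In root position the bass is the root, so the root is G.
The chord tones are G, B, D, F#, giving G major seventh.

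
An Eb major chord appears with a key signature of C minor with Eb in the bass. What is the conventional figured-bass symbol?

no figures

Eb is the root of Eb major, so the chord is in root position.
A triad in root position is figured 5/3, conventionally abbreviated (no figures — root-position triad).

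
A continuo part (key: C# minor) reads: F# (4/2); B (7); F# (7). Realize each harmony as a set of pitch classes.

F# (6/4/2): F#, G#, B, D#.
B (7/5/3): B, D#, F#, A.
F# (7/5/3): F#, A, C#, E.

F#, G#, B, D# | B, D#, F#, A | F#, A, C#, E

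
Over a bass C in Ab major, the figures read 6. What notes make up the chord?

The written figures 6 are shorthand for 6/3: the 3 is implied.
A third above C in this key is Eb.
A sixth above C in this key is Ab.
Together with the bass C, this spells Ab major in first inversion.

C, Eb, Ab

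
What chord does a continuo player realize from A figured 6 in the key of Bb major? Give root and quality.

The figures 6 indicate a triad in first inversion.
In first inversion the root lies a sixth above the bass: a sixth above A in Bb major is F.
The chord tones are A, C, F, giving F major.

F major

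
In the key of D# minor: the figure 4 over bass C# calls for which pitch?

Counting 3 letter steps above C# lands on F; in D# minor, that letter is F#.

F#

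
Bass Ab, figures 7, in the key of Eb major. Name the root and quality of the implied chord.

The figures 7 indicate a seventh chord in root position.
In root position the bass is the root, so the root is Ab.
The chord tones are Ab, C, Eb, G, giving Ab major seventh.

Ab major seventh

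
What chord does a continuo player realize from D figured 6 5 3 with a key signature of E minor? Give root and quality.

The figures 6 5 3 indicate a seventh chord in first inversion.
In first inversion the root lies a sixth above the bass: a sixth above D in E minor is B.
The chord tones are D, F#, A, B, giving B minor seventh.

B minor seventh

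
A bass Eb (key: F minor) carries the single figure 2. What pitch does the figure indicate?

F

Counting 1 letter step above Eb lands on F; in F minor, that letter is F.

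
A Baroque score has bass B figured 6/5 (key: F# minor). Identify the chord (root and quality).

The figures 6/5 indicate a seventh chord in first inversion.
In first inversion the root lies a sixth above the bass: a sixth above B in F# minor is G#.
The chord tones are B, D, F#, G#, giving G# half-diminished seventh.

G# half-diminished seventh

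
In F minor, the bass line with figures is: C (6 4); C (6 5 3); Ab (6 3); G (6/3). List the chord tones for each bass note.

C, F, Ab | C, Eb, G, Ab | Ab, C, F | G, Bb, Eb

C (6/4): C, F, Ab.
C (6/5/3): C, Eb, G, Ab.
Ab (6/3): Ab, C, F.
G (6/3): G, Bb, Eb.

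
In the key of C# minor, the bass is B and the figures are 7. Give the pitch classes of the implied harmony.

B, D#, F#, A

The written figures 7 are shorthand for 7/5/3: the 5/3 are implied.
A third above B in this key is D#.
A fifth above B in this key is F#.
A seventh above B in this key is A.
Together with the bass B, this spells B dominant seventh in root position.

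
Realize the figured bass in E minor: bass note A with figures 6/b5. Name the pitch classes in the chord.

A, C, Eb, F#

The written figures 6/b5 are shorthand for 6/5/3: the 3 is implied.
A third above A in this key is C.
A fifth above A in this key is E, lowered to Eb by the flat.
A sixth above A in this key is F#.
Together with the bass A, this spells F# diminished seventh in first inversion.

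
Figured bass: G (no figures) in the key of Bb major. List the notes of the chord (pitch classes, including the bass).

An unfigured bass implies 5/3.
A third above G in this key is Bb.
A fifth above G in this key is D.
Together with the bass G, this spells G minor in root position.

G, Bb, D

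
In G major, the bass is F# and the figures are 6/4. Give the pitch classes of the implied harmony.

A fourth above F# in this key is B.
A sixth above F# in this key is D.
Together with the bass F#, this spells B minor in second inversion.

F#, B, D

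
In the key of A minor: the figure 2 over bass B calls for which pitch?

C

Counting 1 letter step above B lands on C; in A minor, that letter is C.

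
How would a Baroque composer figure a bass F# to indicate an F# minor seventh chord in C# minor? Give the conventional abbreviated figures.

7

F# is the root of F# minor seventh, so the chord is in root position.
A seventh chord in root position is figured 7/5/3, conventionally abbreviated 7.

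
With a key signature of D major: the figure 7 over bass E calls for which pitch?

Counting 6 letter steps above E lands on D; in D major, that letter is D.

D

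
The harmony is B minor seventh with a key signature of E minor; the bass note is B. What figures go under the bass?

7

B is the root of B minor seventh, so the chord is in root position.
A seventh chord in root position is figured 7/5/3, conventionally abbreviated 7.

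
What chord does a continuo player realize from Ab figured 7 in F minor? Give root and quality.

The figures 7 indicate a seventh chord in root position.
In root position the bass is the root, so the root is Ab.
The chord tones are Ab, C, Eb, G, giving Ab major seventh.

Ab major seventh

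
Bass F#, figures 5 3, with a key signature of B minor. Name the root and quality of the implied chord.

F# minor

The figures 5 3 indicate a triad in root position.
In root position the bass is the root, so the root is F#.
The chord tones are F#, A, C#, giving F# minor.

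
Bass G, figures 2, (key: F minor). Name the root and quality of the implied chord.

Ab major seventh

The figures 2 indicate a seventh chord in third inversion.
In third inversion the root lies a second above the bass: a second above G in F minor is Ab.
The chord tones are G, Ab, C, Eb, giving Ab major seventh.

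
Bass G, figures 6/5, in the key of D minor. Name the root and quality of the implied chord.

The figures 6/5 indicate a seventh chord in first inversion.
In first inversion the root lies a sixth above the bass: a sixth above G in D minor is E.
The chord tones are G, Bb, D, E, giving E half-diminished seventh.

E half-diminished seventh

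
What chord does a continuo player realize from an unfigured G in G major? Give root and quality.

An unfigured bass indicates a triad in root position.
In root position the bass is the root, so the root is G.
The chord tones are G, B, D, giving G major.

G major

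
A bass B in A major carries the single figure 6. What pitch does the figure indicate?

Counting 5 letter steps above B lands on G; in A major, that letter is G#.

G#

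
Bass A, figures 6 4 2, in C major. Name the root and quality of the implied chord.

The figures 6 4 2 indicate a seventh chord in third inversion.
In third inversion the root lies a second above the bass: a second above A in C major is B.
The chord tones are A, B, D, F, giving B half-diminished seventh.

B half-diminished seventh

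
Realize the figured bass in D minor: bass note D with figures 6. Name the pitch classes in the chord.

The written figures 6 are shorthand for 6/3: the 3 is implied.
A third above D in this key is F.
A sixth above D in this key is Bb.
Together with the bass D, this spells Bb major in first inversion.

D, F, Bb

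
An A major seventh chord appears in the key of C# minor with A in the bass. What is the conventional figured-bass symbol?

7

A is the root of A major seventh, so the chord is in root position.
A seventh chord in root position is figured 7/5/3, conventionally abbreviated 7.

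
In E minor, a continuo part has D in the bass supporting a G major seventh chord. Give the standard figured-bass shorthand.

D is the fifth of G major seventh, so the chord is in second inversion.
A seventh chord in second inversion is figured 6/4/3, conventionally abbreviated 4/3.

4/3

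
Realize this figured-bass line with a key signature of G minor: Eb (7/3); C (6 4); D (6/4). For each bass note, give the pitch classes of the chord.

Eb, G, Bb, D | C, F, A | D, G, Bb

Eb (7/5/3): Eb, G, Bb, D.
C (6/4): C, F, A.
D (6/4): D, G, Bb.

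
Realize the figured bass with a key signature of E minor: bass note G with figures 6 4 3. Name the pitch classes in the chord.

G, B, C, E

A third above G in this key is B.
A fourth above G in this key is C.
A sixth above G in this key is E.
Together with the bass G, this spells C major seventh in second inversion.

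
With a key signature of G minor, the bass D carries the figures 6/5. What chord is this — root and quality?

The figures 6/5 indicate a seventh chord in first inversion.
In first inversion the root lies a sixth above the bass: a sixth above D in G minor is Bb.
The chord tones are D, F, A, Bb, giving Bb major seventh.

Bb major seventh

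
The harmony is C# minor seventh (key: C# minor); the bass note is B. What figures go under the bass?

B is the seventh of C# minor seventh, so the chord is in third inversion.
A seventh chord in third inversion is figured 6/4/2, conventionally abbreviated 4/2.

4/2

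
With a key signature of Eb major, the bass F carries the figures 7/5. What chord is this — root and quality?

F minor seventh

The figures 7/5 indicate a seventh chord in root position.
In root position the bass is the root, so the root is F.
The chord tones are F, Ab, C, Eb, giving F minor seventh.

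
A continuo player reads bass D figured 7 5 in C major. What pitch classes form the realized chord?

D, F, A, C

The written figures 7 5 are shorthand for 7/5/3: the 3 is implied.
A third above D in this key is F.
A fifth above D in this key is A.
A seventh above D in this key is C.
Together with the bass D, this spells D minor seventh in root position.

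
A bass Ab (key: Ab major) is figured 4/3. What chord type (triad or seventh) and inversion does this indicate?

4/3 is shorthand for 6/4/3.
Intervals of 6/4/3 above the bass form a seventh chord; the bass is the fifth, so this is second inversion.

seventh chord, second inversion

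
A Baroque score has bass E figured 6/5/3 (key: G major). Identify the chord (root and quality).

The figures 6/5/3 indicate a seventh chord in first inversion.
In first inversion the root lies a sixth above the bass: a sixth above E in G major is C.
The chord tones are E, G, B, C, giving C major seventh.

C major seventh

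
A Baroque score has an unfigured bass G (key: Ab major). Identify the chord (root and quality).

G diminished

An unfigured bass indicates a triad in root position.
In root position the bass is the root, so the root is G.
The chord tones are G, Bb, Db, giving G diminished.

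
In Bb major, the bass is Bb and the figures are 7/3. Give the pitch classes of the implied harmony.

Bb, D, F, A

The written figures 7/3 are shorthand for 7/5/3: the 5 is implied.
A third above Bb in this key is D.
A fifth above Bb in this key is F.
A seventh above Bb in this key is A.
Together with the bass Bb, this spells Bb major seventh in root position.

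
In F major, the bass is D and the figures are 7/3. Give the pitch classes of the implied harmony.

D, F, A, C

The written figures 7/3 are shorthand for 7/5/3: the 5 is implied.
A third above D in this key is F.
A fifth above D in this key is A.
A seventh above D in this key is C.
Together with the bass D, this spells D minor seventh in root position.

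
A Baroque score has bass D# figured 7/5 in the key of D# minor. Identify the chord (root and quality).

The figures 7/5 indicate a seventh chord in root position.
In root position the bass is the root, so the root is D#.
The chord tones are D#, F#, A#, C#, giving D# minor seventh.

D# minor seventh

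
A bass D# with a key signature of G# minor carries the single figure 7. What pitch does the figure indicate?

Counting 6 letter steps above D# lands on C; in G# minor, that letter is C#.

C#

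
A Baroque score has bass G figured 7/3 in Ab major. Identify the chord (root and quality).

G half-diminished seventh

The figures 7/3 indicate a seventh chord in root position.
In root position the bass is the root, so the root is G.
The chord tones are G, Bb, Db, F, giving G half-diminished seventh.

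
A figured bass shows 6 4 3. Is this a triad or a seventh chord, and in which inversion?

Intervals of 6/4/3 above the bass form a seventh chord; the bass is the fifth, so this is second inversion.

seventh chord, second inversion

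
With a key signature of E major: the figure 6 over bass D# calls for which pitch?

Counting 5 letter steps above D# lands on B; in E major, that letter is B.

B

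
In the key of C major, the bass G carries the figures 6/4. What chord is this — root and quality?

C major

The figures 6/4 indicate a triad in second inversion.
In second inversion the root lies a fourth above the bass: a fourth above G in C major is C.
The chord tones are G, C, E, giving C major.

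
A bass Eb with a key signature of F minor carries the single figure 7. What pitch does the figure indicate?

Db

Counting 6 letter steps above Eb lands on D; in F minor, that letter is Db.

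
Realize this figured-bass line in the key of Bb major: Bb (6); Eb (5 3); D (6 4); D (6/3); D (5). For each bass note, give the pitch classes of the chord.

Bb, D, G | Eb, G, Bb | D, G, Bb | D, F, Bb | D, F, A

Bb (6/3): Bb, D, G.
Eb (5/3): Eb, G, Bb.
D (6/4): D, G, Bb.
D (6/3): D, F, Bb.
D (5/3): D, F, A.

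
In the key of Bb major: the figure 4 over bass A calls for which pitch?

Counting 3 letter steps above A lands on D; in Bb major, that letter is D.

D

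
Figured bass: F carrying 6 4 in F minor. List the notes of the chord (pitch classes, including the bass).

F, Bb, Db

A fourth above F in this key is Bb.
A sixth above F in this key is Db.
Together with the bass F, this spells Bb minor in second inversion.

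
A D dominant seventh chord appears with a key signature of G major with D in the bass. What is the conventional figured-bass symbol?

D is the root of D dominant seventh, so the chord is in root position.
A seventh chord in root position is figured 7/5/3, conventionally abbreviated 7.

7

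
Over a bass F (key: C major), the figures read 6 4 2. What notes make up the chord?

A second above F in this key is G.
A fourth above F in this key is B.
A sixth above F in this key is D.
Together with the bass F, this spells G dominant seventh in third inversion.

F, G, B, D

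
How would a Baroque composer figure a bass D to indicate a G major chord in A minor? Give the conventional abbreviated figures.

6/4

D is the fifth of G major, so the chord is in second inversion.
A triad in second inversion is figured 6/4, conventionally abbreviated 6/4.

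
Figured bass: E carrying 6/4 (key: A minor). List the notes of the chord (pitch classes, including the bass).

E, A, C

A fourth above E in this key is A.
A sixth above E in this key is C.
Together with the bass E, this spells A minor in second inversion.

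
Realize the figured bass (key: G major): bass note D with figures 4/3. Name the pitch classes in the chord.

D, F#, G, B

The written figures 4/3 are shorthand for 6/4/3: the 6 is implied.
A third above D in this key is F#.
A fourth above D in this key is G.
A sixth above D in this key is B.
Together with the bass D, this spells G major seventh in second inversion.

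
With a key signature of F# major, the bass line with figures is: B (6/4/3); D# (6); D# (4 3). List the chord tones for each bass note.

B, D#, E#, G# | D#, F#, B | D#, F#, G#, B

B (6/4/3): B, D#, E#, G#.
D# (6/3): D#, F#, B.
D# (6/4/3): D#, F#, G#, B.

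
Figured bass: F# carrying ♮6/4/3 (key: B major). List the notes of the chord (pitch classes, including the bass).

A third above F# in this key is A#.
A fourth above F# in this key is B.
A sixth above F# in this key is D#, made natural (D) by the ♮ figure.
Together with the bass F#, this spells B minor-major seventh in second inversion.

F#, A#, B, D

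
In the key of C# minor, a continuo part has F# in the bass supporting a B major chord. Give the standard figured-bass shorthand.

F# is the fifth of B major, so the chord is in second inversion.
A triad in second inversion is figured 6/4, conventionally abbreviated 6/4.

6/4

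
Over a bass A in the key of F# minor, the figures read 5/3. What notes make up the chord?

A third above A in this key is C#.
A fifth above A in this key is E.
Together with the bass A, this spells A major in root position.

A, C#, E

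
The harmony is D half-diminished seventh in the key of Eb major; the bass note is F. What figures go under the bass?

6/5

F is the third of D half-diminished seventh, so the chord is in first inversion.
A seventh chord in first inversion is figured 6/5/3, conventionally abbreviated 6/5.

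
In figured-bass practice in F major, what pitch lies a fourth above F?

Counting 3 letter steps above F lands on B; in F major, that letter is Bb.

Bb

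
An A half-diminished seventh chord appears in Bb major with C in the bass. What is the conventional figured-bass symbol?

C is the third of A half-diminished seventh, so the chord is in first inversion.
A seventh chord in first inversion is figured 6/5/3, conventionally abbreviated 6/5.

6/5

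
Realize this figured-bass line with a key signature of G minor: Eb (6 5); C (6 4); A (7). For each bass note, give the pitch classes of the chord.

Eb, G, Bb, C | C, F, A | A, C, Eb, G

Eb (6/5/3): Eb, G, Bb, C.
C (6/4): C, F, A.
A (7/5/3): A, C, Eb, G.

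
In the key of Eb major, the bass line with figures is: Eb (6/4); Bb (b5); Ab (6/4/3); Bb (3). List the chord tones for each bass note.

Eb, Ab, C | Bb, D, Fb | Ab, C, D, F | Bb, D, F

Eb (6/4): Eb, Ab, C.
Bb (b5/3): Bb, D, Fb.
Ab (6/4/3): Ab, C, D, F.
Bb (5/3): Bb, D, F.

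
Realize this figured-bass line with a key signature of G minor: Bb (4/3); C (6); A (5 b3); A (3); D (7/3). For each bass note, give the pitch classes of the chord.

Bb (6/4/3): Bb, D, Eb, G.
C (6/3): C, Eb, A.
A (5/b3): A, Cb, Eb.
A (5/3): A, C, Eb.
D (7/5/3): D, F, A, C.

Bb, D, Eb, G | C, Eb, A | A, Cb, Eb | A, C, Eb | D, F, A, C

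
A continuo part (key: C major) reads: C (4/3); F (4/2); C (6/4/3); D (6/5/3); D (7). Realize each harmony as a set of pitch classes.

C, E, F, A | F, G, B, D | C, E, F, A | D, F, A, B | D, F, A, C

C (6/4/3): C, E, F, A.
F (6/4/2): F, G, B, D.
C (6/4/3): C, E, F, A.
D (6/5/3): D, F, A, B.
D (7/5/3): D, F, A, C.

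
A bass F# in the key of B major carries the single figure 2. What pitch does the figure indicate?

G#

Counting 1 letter step above F# lands on G; in B major, that letter is G#.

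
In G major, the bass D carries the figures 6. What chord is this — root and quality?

The figures 6 indicate a triad in first inversion.
In first inversion the root lies a sixth above the bass: a sixth above D in G major is B.
The chord tones are D, F#, B, giving B minor.

B minor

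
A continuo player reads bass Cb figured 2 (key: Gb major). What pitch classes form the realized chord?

Cb, Db, F, Ab

The written figures 2 are shorthand for 6/4/2: the 6/4 are implied.
A second above Cb in this key is Db.
A fourth above Cb in this key is F.
A sixth above Cb in this key is Ab.
Together with the bass Cb, this spells Db dominant seventh in third inversion.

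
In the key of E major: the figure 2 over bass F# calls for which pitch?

Counting 1 letter step above F# lands on G; in E major, that letter is G#.

G#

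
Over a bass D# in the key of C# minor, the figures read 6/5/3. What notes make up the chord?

D#, F#, A, B

A third above D# in this key is F#.
A fifth above D# in this key is A.
A sixth above D# in this key is B.
Together with the bass D#, this spells B dominant seventh in first inversion.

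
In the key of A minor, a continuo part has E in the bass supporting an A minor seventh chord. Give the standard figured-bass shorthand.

E is the fifth of A minor seventh, so the chord is in second inversion.
A seventh chord in second inversion is figured 6/4/3, conventionally abbreviated 4/3.

4/3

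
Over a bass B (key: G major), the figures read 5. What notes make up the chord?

B, D, F#

The written figures 5 are shorthand for 5/3: the 3 is implied.
A third above B in this key is D.
A fifth above B in this key is F#.
Together with the bass B, this spells B minor in root position.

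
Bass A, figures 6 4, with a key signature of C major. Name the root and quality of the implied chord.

The figures 6 4 indicate a triad in second inversion.
In second inversion the root lies a fourth above the bass: a fourth above A in C major is D.
The chord tones are A, D, F, giving D minor.

D minor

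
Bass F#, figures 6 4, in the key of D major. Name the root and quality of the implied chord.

The figures 6 4 indicate a triad in second inversion.
In second inversion the root lies a fourth above the bass: a fourth above F# in D major is B.
The chord tones are F#, B, D, giving B minor.

B minor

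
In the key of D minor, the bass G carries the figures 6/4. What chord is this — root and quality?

C major

The figures 6/4 indicate a triad in second inversion.
In second inversion the root lies a fourth above the bass: a fourth above G in D minor is C.
The chord tones are G, C, E, giving C major.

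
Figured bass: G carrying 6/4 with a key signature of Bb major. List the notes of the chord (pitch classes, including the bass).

A fourth above G in this key is C.
A sixth above G in this key is Eb.
Together with the bass G, this spells C minor in second inversion.

G, C, Eb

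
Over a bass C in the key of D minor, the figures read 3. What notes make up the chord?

C, E, G

The written figures 3 are shorthand for 5/3: the 5 is implied.
A third above C in this key is E.
A fifth above C in this key is G.
Together with the bass C, this spells C major in root position.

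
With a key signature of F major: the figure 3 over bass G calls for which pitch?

Counting 2 letter steps above G lands on B; in F major, that letter is Bb.

Bb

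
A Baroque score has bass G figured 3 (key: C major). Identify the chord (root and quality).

G major

The figures 3 indicate a triad in root position.
In root position the bass is the root, so the root is G.
The chord tones are G, B, D, giving G major.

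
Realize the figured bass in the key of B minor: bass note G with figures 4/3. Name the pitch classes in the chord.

G, B, C#, E

The written figures 4/3 are shorthand for 6/4/3: the 6 is implied.
A third above G in this key is B.
A fourth above G in this key is C#.
A sixth above G in this key is E.
Together with the bass G, this spells C# half-diminished seventh in second inversion.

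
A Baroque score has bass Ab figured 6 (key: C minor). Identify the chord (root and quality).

The figures 6 indicate a triad in first inversion.
In first inversion the root lies a sixth above the bass: a sixth above Ab in C minor is F.
The chord tones are Ab, C, F, giving F minor.

F minor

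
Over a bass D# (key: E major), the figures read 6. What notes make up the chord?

D#, F#, B

The written figures 6 are shorthand for 6/3: the 3 is implied.
A third above D# in this key is F#.
A sixth above D# in this key is B.
Together with the bass D#, this spells B major in first inversion.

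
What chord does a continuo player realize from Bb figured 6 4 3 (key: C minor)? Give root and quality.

Eb major seventh

The figures 6 4 3 indicate a seventh chord in second inversion.
In second inversion the root lies a fourth above the bass: a fourth above Bb in C minor is Eb.
The chord tones are Bb, D, Eb, G, giving Eb major seventh.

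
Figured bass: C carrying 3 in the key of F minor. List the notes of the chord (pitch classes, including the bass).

C, Eb, G

The written figures 3 are shorthand for 5/3: the 5 is implied.
A third above C in this key is Eb.
A fifth above C in this key is G.
Together with the bass C, this spells C minor in root position.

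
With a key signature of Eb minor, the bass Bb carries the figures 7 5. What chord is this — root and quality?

Bb minor seventh

The figures 7 5 indicate a seventh chord in root position.
In root position the bass is the root, so the root is Bb.
The chord tones are Bb, Db, F, Ab, giving Bb minor seventh.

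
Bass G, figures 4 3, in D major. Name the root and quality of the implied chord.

C# half-diminished seventh

The figures 4 3 indicate a seventh chord in second inversion.
In second inversion the root lies a fourth above the bass: a fourth above G in D major is C#.
The chord tones are G, B, C#, E, giving C# half-diminished seventh.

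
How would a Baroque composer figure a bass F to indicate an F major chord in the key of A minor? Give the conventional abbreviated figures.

F is the root of F major, so the chord is in root position.
A triad in root position is figured 5/3, conventionally abbreviated (no figures — root-position triad).

no figures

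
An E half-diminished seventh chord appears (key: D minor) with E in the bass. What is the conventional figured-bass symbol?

7

E is the root of E half-diminished seventh, so the chord is in root position.
A seventh chord in root position is figured 7/5/3, conventionally abbreviated 7.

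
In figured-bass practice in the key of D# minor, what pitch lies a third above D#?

F#

Counting 2 letter steps above D# lands on F; in D# minor, that letter is F#.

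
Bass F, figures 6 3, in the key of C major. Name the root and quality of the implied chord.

D minor

The figures 6 3 indicate a triad in first inversion.
In first inversion the root lies a sixth above the bass: a sixth above F in C major is D.
The chord tones are F, A, D, giving D minor.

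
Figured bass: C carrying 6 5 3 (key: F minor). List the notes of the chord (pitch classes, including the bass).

C, Eb, G, Ab

A third above C in this key is Eb.
A fifth above C in this key is G.
A sixth above C in this key is Ab.
Together with the bass C, this spells Ab major seventh in first inversion.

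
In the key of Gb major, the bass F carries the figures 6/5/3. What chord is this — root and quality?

The figures 6/5/3 indicate a seventh chord in first inversion.
In first inversion the root lies a sixth above the bass: a sixth above F in Gb major is Db.
The chord tones are F, Ab, Cb, Db, giving Db dominant seventh.

Db dominant seventh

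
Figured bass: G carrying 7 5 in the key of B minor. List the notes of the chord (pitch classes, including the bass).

The written figures 7 5 are shorthand for 7/5/3: the 3 is implied.
A third above G in this key is B.
A fifth above G in this key is D.
A seventh above G in this key is F#.
Together with the bass G, this spells G major seventh in root position.

G, B, D, F#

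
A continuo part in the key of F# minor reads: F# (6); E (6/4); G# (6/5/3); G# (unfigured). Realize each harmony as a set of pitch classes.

F# (6/3): F#, A, D.
E (6/4): E, A, C#.
G# (6/5/3): G#, B, D, E.
G# (5/3): G#, B, D.

F#, A, D | E, A, C# | G#, B, D, E | G#, B, D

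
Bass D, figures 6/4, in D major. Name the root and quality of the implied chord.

G major

The figures 6/4 indicate a triad in second inversion.
In second inversion the root lies a fourth above the bass: a fourth above D in D major is G.
The chord tones are D, G, B, giving G major.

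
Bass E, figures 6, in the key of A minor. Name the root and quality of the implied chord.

The figures 6 indicate a triad in first inversion.
In first inversion the root lies a sixth above the bass: a sixth above E in A minor is C.
The chord tones are E, G, C, giving C major.

C major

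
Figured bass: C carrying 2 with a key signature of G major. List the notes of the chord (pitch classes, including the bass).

C, D, F#, A

The written figures 2 are shorthand for 6/4/2: the 6/4 are implied.
A second above C in this key is D.
A fourth above C in this key is F#.
A sixth above C in this key is A.
Together with the bass C, this spells D dominant seventh in third inversion.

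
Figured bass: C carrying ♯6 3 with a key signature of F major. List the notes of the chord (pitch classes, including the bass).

A third above C in this key is E.
A sixth above C in this key is A, raised to A# by the sharp.

C, E, A#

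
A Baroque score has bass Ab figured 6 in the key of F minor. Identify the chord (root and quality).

F minor

The figures 6 indicate a triad in first inversion.
In first inversion the root lies a sixth above the bass: a sixth above Ab in F minor is F.
The chord tones are Ab, C, F, giving F minor.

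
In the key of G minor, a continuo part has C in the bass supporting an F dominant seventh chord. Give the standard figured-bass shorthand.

4/3

C is the fifth of F dominant seventh, so the chord is in second inversion.
A seventh chord in second inversion is figured 6/4/3, conventionally abbreviated 4/3.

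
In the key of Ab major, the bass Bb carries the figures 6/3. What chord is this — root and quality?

The figures 6/3 indicate a triad in first inversion.
In first inversion the root lies a sixth above the bass: a sixth above Bb in Ab major is G.
The chord tones are Bb, Db, G, giving G diminished.

G diminished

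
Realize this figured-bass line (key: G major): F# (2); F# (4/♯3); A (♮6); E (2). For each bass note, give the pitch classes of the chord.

F#, G, B, D | F#, A#, B, D | A, C, F | E, F#, A, C

F# (6/4/2): F#, G, B, D.
F# (6/4/#3): F#, A#, B, D.
A (♮6/3): A, C, F.
E (6/4/2): E, F#, A, C.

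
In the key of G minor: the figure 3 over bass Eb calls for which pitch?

G

Counting 2 letter steps above Eb lands on G; in G minor, that letter is G.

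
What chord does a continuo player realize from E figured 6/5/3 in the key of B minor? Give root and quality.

The figures 6/5/3 indicate a seventh chord in first inversion.
In first inversion the root lies a sixth above the bass: a sixth above E in B minor is C#.
The chord tones are E, G, B, C#, giving C# half-diminished seventh.

C# half-diminished seventh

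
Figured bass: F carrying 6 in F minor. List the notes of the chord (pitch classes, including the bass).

The written figures 6 are shorthand for 6/3: the 3 is implied.
A third above F in this key is Ab.
A sixth above F in this key is Db.
Together with the bass F, this spells Db major in first inversion.

F, Ab, Db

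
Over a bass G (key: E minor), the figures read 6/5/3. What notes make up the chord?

G, B, D, E

A third above G in this key is B.
A fifth above G in this key is D.
A sixth above G in this key is E.
Together with the bass G, this spells E minor seventh in first inversion.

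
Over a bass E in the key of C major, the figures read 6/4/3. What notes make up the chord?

A third above E in this key is G.
A fourth above E in this key is A.
A sixth above E in this key is C.
Together with the bass E, this spells A minor seventh in second inversion.

E, G, A, C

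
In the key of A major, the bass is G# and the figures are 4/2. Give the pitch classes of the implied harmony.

The written figures 4/2 are shorthand for 6/4/2: the 6 is implied.
A second above G# in this key is A.
A fourth above G# in this key is C#.
A sixth above G# in this key is E.
Together with the bass G#, this spells A major seventh in third inversion.

G#, A, C#, E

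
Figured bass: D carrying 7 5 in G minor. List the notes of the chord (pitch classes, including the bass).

D, F, A, C

The written figures 7 5 are shorthand for 7/5/3: the 3 is implied.
A third above D in this key is F.
A fifth above D in this key is A.
A seventh above D in this key is C.
Together with the bass D, this spells D minor seventh in root position.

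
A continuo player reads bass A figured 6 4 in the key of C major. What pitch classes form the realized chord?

A fourth above A in this key is D.
A sixth above A in this key is F.
Together with the bass A, this spells D minor in second inversion.

A, D, F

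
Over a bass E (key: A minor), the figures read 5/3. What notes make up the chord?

A third above E in this key is G.
A fifth above E in this key is B.
Together with the bass E, this spells E minor in root position.

E, G, B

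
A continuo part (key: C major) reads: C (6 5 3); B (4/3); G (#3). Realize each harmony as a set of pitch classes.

C (6/5/3): C, E, G, A.
B (6/4/3): B, D, E, G.
G (5/#3): G, B#, D.

C, E, G, A | B, D, E, G | G, B#, D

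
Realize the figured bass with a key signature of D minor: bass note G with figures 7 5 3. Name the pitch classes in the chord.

G, Bb, D, F

A third above G in this key is Bb.
A fifth above G in this key is D.
A seventh above G in this key is F.
Together with the bass G, this spells G minor seventh in root position.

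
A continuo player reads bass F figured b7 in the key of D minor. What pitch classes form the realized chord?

F, A, C, Eb

The written figures b7 are shorthand for 7/5/3: the 5/3 are implied.
A third above F in this key is A.
A fifth above F in this key is C.
A seventh above F in this key is E, lowered to Eb by the flat.
Together with the bass F, this spells F dominant seventh in root position.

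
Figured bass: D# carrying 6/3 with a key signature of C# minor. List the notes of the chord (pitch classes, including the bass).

A third above D# in this key is F#.
A sixth above D# in this key is B.
Together with the bass D#, this spells B major in first inversion.

D#, F#, B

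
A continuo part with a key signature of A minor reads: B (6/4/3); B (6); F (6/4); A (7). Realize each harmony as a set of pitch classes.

B, D, E, G | B, D, G | F, B, D | A, C, E, G

B (6/4/3): B, D, E, G.
B (6/3): B, D, G.
F (6/4): F, B, D.
A (7/5/3): A, C, E, G.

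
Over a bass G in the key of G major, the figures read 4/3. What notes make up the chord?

The written figures 4/3 are shorthand for 6/4/3: the 6 is implied.
A third above G in this key is B.
A fourth above G in this key is C.
A sixth above G in this key is E.
Together with the bass G, this spells C major seventh in second inversion.

G, B, C, E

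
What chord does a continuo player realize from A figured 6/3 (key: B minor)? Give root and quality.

F# minor

The figures 6/3 indicate a triad in first inversion.
In first inversion the root lies a sixth above the bass: a sixth above A in B minor is F#.
The chord tones are A, C#, F#, giving F# minor.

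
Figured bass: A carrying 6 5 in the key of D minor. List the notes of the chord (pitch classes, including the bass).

A, C, E, F

The written figures 6 5 are shorthand for 6/5/3: the 3 is implied.
A third above A in this key is C.
A fifth above A in this key is E.
A sixth above A in this key is F.
Together with the bass A, this spells F major seventh in first inversion.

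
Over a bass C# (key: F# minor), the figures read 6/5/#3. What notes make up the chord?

A third above C# in this key is E, raised to E# by the sharp.
A fifth above C# in this key is G#.
A sixth above C# in this key is A.
Together with the bass C#, this spells A augmented major seventh in first inversion.

C#, E#, G#, A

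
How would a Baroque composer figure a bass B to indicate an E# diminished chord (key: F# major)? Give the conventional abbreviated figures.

6/4

B is the fifth of E# diminished, so the chord is in second inversion.
A triad in second inversion is figured 6/4, conventionally abbreviated 6/4.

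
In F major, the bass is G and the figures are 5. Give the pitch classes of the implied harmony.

The written figures 5 are shorthand for 5/3: the 3 is implied.
A third above G in this key is Bb.
A fifth above G in this key is D.
Together with the bass G, this spells G minor in root position.

G, Bb, D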